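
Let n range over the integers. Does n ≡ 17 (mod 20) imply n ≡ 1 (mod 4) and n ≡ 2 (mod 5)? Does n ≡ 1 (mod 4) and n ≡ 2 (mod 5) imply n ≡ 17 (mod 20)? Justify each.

Both directions hold; the statement is true.

[⇒] Suppose n ≡ 17 (mod 20); write n = 20j + 17. Since 4 ∣ 20, reducing mod 4 gives n ≡ 17 ≡ 1 (mod 4); since 5 ∣ 20, reducing mod 5 gives n ≡ 17 ≡ 2 (mod 5).

[⇐] Conversely, if n ≡ 1 (mod 4) and n ≡ 2 (mod 5), then by the Chinese remainder theorem n ≡ 17 (mod 20). This is exactly n ≡ 17 (mod 20).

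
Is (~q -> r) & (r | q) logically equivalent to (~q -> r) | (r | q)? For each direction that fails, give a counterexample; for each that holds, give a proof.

The biconditional holds.

Forward direction. Assume the antecedent. If q is true, (~q -> r) | (r | q) reduces to true regardless of the other variables. If q is false, the antecedent forces (q = F, r = T), and (~q -> r) | (r | q) holds there. Either way (~q -> r) | (r | q) holds.

Converse. Assume the antecedent. If q is true, (~q -> r) & (r | q) reduces to true regardless of the other variables. If q is false, the antecedent forces (q = F, r = T), and (~q -> r) & (r | q) holds there. Either way (~q -> r) & (r | q) holds.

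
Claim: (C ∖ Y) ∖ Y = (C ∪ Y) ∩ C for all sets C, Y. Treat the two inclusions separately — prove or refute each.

Only the forward inclusion holds.

(⊇) This inclusion fails. Take C = {1}, Y = {1}; then 1 ∈ (C ∪ Y) ∩ C but 1 ∉ (C ∖ Y) ∖ Y.

(⊆) Let x ∈ (C ∖ Y) ∖ Y. Then x ∈ C and x ∉ Y, from which x ∈ (C ∪ Y) ∩ C.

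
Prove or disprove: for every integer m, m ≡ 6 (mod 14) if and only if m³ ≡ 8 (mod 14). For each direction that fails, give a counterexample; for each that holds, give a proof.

(→) This fails: take m = 6. Then 6 ≡ 6 (mod 14), but 6³ = 216 ≡ 6 (mod 14), not 8.

(←) This fails: take m = 2. Then 2³ = 8 ≡ 8 (mod 14), yet 2 ≡ 2 (mod 14), not 6.

Neither implication holds.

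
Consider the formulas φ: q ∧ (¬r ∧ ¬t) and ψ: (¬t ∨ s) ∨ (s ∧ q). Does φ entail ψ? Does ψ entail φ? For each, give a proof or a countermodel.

[⇒] Assume the antecedent. If t is true, the antecedent cannot hold. If t is false, (¬t ∨ s) ∨ (s ∧ q) reduces to true regardless of the other variables. Either way (¬t ∨ s) ∨ (s ∧ q) holds.

[⇐] This fails. Under t = F, s = F, q = F, r = F, the left side is false but the right side is true.

Not equivalent: only (⇒) holds.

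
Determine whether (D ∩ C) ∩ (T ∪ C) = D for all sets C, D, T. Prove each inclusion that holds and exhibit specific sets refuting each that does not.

(⟸) This inclusion fails. Take C = ∅, D = {1}, T = ∅; then 1 ∈ D but 1 ∉ (D ∩ C) ∩ (T ∪ C).

(⟹) Let x ∈ (D ∩ C) ∩ (T ∪ C). Then either x ∈ C ∩ D and x ∉ T; or x ∈ C ∩ D ∩ T. In each case x ∈ D, so (D ∩ C) ∩ (T ∪ C) ⊆ D.

Only the forward inclusion holds.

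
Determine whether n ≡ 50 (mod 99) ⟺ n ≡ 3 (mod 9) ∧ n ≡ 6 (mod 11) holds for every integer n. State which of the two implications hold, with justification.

Neither implication holds.

(⇒) This fails: n = 50 gives 50 ≡ 50 (mod 99) but 50 ≡ 5 (mod 9), so the conjunction on the right does not hold.

(⇐) This fails: n = 39 satisfies both congruences on the right (39 ≡ 3 mod 9 and 39 ≡ 6 mod 11) yet 39 ≡ 39 (mod 99), not 50.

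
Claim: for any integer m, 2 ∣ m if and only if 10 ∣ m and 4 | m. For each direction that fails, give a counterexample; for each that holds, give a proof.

The forward direction fails; the converse holds.

[⇒] This fails: take m = 2. Certainly 2 ∣ 2, but 10 ∤ 2.

[⇐] Suppose 10 ∣ m and 4 ∣ m. Any common multiple of 10 and 4 is a multiple of their lcm; here lcm(10, 4) = 10·4/gcd(10, 4) = 40/2 = 20, so 20 ∣ m. Since 2 ∣ 20, it follows that 2 ∣ m.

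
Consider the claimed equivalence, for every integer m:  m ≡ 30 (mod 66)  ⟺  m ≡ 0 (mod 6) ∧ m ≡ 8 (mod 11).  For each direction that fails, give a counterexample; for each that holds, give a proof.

[⇒] Suppose m ≡ 30 (mod 66); write m = 66j + 30. Since 6 ∣ 66, reducing mod 6 gives m ≡ 30 ≡ 0 (mod 6); since 11 ∣ 66, reducing mod 11 gives m ≡ 30 ≡ 8 (mod 11).

[⇐] Conversely, if m ≡ 0 (mod 6) and m ≡ 8 (mod 11), then by the Chinese remainder theorem m ≡ 30 (mod 66). This is exactly m ≡ 30 (mod 66).

The biconditional holds.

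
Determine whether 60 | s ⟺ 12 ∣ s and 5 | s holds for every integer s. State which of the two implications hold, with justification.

Both directions hold.

(⟹) If 60 ∣ s, write s = 60q. Since 60 = 5·12, s = 12·(5q), so 12 ∣ s; and since 60 = 12·5, s = 5·(12q), so 5 ∣ s.

(⟸) Suppose 12 ∣ s and 5 ∣ s. Any common multiple of 12 and 5 is a multiple of their lcm; here gcd(12, 5) = 1, so lcm(12, 5) = 12·5 = 60, so 60 ∣ s.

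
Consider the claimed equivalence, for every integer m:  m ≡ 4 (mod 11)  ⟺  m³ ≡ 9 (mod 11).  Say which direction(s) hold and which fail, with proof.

(⇒) Suppose m ≡ 4 (mod 11). Write m = 11j + 4. Then (11j + 4)³ = 1331j³ + 1452j² + 528j + 64 = 11(121j³ + 132j² + 48j + 5) + 9, so m³ ≡ 9 (mod 11).

(⇐) Conversely, suppose m³ ≡ 9 (mod 11). The only residue r in {0, …, 10} with r³ ≡ 9 (mod 11) is r = 4, so m ≡ 4 (mod 11).

Both implications hold.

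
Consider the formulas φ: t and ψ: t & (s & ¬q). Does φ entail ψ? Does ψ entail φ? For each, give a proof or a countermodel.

(⟹) This fails. Under t = T, s = F, q = F, the left side is true but the right side is false.

(⟸) Assume the antecedent. If t is true, t reduces to true regardless of the other variables. If t is false, the antecedent cannot hold. Either way t holds.

Only the reverse direction holds.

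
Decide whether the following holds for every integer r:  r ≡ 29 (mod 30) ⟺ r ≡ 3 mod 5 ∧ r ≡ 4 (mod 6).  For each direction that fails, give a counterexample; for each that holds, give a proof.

Neither implication holds.

Forward direction. This fails: r = 29 gives 29 ≡ 29 (mod 30) but 29 ≡ 4 (mod 5), so the conjunction on the right does not hold.

Converse. This fails: r = 28 satisfies both congruences on the right (28 ≡ 3 mod 5 and 28 ≡ 4 mod 6) yet 28 ≡ 28 (mod 30), not 29.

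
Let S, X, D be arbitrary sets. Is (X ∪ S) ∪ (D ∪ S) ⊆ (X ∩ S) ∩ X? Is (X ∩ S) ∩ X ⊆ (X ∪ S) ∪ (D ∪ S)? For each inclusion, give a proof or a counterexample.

The sets are not equal: only the reverse inclusion holds.

(⊇) Let x ∈ (X ∩ S) ∩ X. Then either x ∈ S ∩ X and x ∉ D; or x ∈ S ∩ X ∩ D. In each case x ∈ (X ∪ S) ∪ (D ∪ S), so (X ∩ S) ∩ X ⊆ (X ∪ S) ∪ (D ∪ S).

(⊆) This inclusion fails. Take S = {1}, X = ∅, D = ∅; then 1 ∈ (X ∪ S) ∪ (D ∪ S) but 1 ∉ (X ∩ S) ∩ X.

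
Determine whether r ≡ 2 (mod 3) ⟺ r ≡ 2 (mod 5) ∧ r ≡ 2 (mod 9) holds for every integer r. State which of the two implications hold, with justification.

(←) If r ≡ 2 (mod 5) and r ≡ 2 (mod 9), then by the Chinese remainder theorem r ≡ 2 (mod 45). Since 2 ≡ 2 (mod 3) and 3 ∣ 45, we get r ≡ 2 (mod 3).

(→) This fails: r = 32 gives 32 ≡ 2 (mod 3) but 32 ≡ 5 (mod 9), so the conjunction on the right does not hold.

(⇒) fails; (⇐) holds.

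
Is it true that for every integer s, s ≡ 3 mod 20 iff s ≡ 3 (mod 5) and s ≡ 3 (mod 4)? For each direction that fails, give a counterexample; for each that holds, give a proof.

The biconditional holds.

Forward direction. Suppose s ≡ 3 (mod 20); write s = 20j + 3. Since 5 ∣ 20, reducing mod 5 gives s ≡ 3 (mod 5); since 4 ∣ 20, reducing mod 4 gives s ≡ 3 (mod 4).

Converse. If s ≡ 3 (mod 5) and s ≡ 3 (mod 4), then by the Chinese remainder theorem s ≡ 3 (mod 20). This is exactly s ≡ 3 (mod 20).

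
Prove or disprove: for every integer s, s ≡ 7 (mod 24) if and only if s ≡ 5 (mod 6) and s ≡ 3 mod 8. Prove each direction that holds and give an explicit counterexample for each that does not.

Neither implication holds.

(⇒) This fails: s = 7 gives 7 ≡ 7 (mod 24) but 7 ≡ 1 (mod 6), so the conjunction on the right does not hold.

(⇐) This fails: s = 11 satisfies both congruences on the right (11 ≡ 5 mod 6 and 11 ≡ 3 mod 8) yet 11 ≡ 11 (mod 24), not 7.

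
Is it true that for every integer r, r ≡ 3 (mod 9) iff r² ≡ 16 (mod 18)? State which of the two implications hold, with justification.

(→) This fails: take r = 3. Then 3 ≡ 3 (mod 9), but 3² = 9 ≡ 9 (mod 18), not 16.

(←) This fails: take r = 4. Then 4² = 16 ≡ 16 (mod 18), yet 4 ≡ 4 (mod 9), not 3.

Neither implication holds.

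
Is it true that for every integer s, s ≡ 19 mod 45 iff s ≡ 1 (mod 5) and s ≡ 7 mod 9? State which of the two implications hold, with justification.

(⇒) fails and (⇐) fails.

(→) This fails: s = 19 gives 19 ≡ 19 (mod 45) but 19 ≡ 4 (mod 5), so the conjunction on the right does not hold.

(←) This fails: s = 16 satisfies both congruences on the right (16 ≡ 1 mod 5 and 16 ≡ 7 mod 9) yet 16 ≡ 16 (mod 45), not 19.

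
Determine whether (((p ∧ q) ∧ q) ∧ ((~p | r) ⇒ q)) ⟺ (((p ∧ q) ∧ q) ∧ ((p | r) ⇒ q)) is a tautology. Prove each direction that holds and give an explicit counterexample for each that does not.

Forward direction. Assume the antecedent. If p is true, the antecedent forces (p = T, r = F, q = T) or (p = T, r = T, q = T), and ((p ∧ q) ∧ q) ∧ ((p | r) ⇒ q) holds there. If p is false, the antecedent cannot hold. Either way ((p ∧ q) ∧ q) ∧ ((p | r) ⇒ q) holds.

Converse. Assume the antecedent. If p is true, the antecedent forces (p = T, r = F, q = T) or (p = T, r = T, q = T), and ((p ∧ q) ∧ q) ∧ ((~p | r) ⇒ q) holds there. If p is false, the antecedent cannot hold. Either way ((p ∧ q) ∧ q) ∧ ((~p | r) ⇒ q) holds.

Both directions hold; the statement is true.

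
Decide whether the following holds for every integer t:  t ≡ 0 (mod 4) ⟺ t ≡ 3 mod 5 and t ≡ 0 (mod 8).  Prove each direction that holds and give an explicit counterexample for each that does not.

Only the converse holds.

Forward direction. This fails: t = 0 gives 0 ≡ 0 (mod 4) but 0 ≡ 0 (mod 5), so the conjunction on the right does not hold.

Converse. If t ≡ 3 (mod 5) and t ≡ 0 (mod 8), then by the Chinese remainder theorem t ≡ 8 (mod 40). Since 8 ≡ 0 (mod 4) and 4 ∣ 40, we get t ≡ 0 (mod 4).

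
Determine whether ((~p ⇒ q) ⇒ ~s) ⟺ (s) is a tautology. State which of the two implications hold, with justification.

(⇒) fails and (⇐) fails.

(⟹) This fails. Under q = F, s = F, p = F, the left side is true but the right side is false.

(⟸) This fails. Under q = T, s = T, p = F, the left side is false but the right side is true.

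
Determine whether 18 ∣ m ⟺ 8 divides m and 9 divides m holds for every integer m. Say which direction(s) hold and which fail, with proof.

Not equivalent: only (⇐) holds.

(⇒) This fails: take m = 18. Certainly 18 ∣ 18, but 8 ∤ 18.

(⇐) Suppose 8 ∣ m and 9 ∣ m. Any common multiple of 8 and 9 is a multiple of their lcm; here gcd(8, 9) = 1, so lcm(8, 9) = 8·9 = 72, so 72 ∣ m. Since 18 ∣ 72, it follows that 18 ∣ m.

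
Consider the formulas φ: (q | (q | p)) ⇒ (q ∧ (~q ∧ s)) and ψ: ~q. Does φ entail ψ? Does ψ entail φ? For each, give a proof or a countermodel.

(⇒) Assume the antecedent. If s is true, the antecedent forces (s = T, p = F, q = F), and ~q holds there. If s is false, the antecedent forces (s = F, p = F, q = F), and ~q holds there. Either way ~q holds.

(⇐) This fails. Under s = F, p = T, q = F, the left side is false but the right side is true.

Not equivalent: only (⇒) holds.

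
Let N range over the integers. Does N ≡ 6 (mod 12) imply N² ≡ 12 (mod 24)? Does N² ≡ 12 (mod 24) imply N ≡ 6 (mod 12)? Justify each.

Forward direction. Suppose N ≡ 6 (mod 12). Working modulo 24, N ∈ {6, 18}; for each such r, r² ≡ 12 (mod 24).

Converse. The residues r modulo 24 with r² ≡ 12 (mod 24) are exactly {6, 18}, and each is ≡ 6 (mod 12).

Equivalent; both directions hold.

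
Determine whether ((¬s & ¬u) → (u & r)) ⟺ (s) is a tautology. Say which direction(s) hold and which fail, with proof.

(→) This fails. Under r = F, u = T, s = F, the left side is true but the right side is false.

(←) Assume the antecedent. If r is true, the antecedent forces (r = T, u = F, s = T) or (r = T, u = T, s = T), and (¬s & ¬u) → (u & r) holds there. If r is false, the antecedent forces (r = F, u = F, s = T) or (r = F, u = T, s = T), and (¬s & ¬u) → (u & r) holds there. Either way (¬s & ¬u) → (u & r) holds.

Only the converse holds.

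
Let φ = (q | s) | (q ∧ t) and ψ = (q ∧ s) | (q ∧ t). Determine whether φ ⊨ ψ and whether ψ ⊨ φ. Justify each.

(→) This fails. Under t = F, q = T, s = F, the left side is true but the right side is false.

(←) Assume the antecedent. If t is true, the antecedent forces (t = T, q = T, s = F) or (t = T, q = T, s = T), and (q | s) | (q ∧ t) holds there. If t is false, the antecedent forces (t = F, q = T, s = T), and (q | s) | (q ∧ t) holds there. Either way (q | s) | (q ∧ t) holds.

Only the converse holds.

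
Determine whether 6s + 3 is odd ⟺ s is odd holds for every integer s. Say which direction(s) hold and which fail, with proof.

Only the reverse direction holds.

Converse. Suppose s is odd. Since 6 is even, 6s is even for every s, so 6s + 3 has the same parity as 3, which is odd. Hence 6s + 3 is odd.

Forward direction. This fails: take s = 2. Then 6s + 3 = 15, which is odd, yet s = 2 is even, not odd.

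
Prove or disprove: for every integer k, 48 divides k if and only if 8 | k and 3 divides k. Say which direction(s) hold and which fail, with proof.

(←) This fails: take k = 24. Both 8 ∣ 24 and 3 ∣ 24, yet 24 is not a multiple of 48 (since 24 = 0·48 + 24), so 48 ∤ 24.

(→) If 48 ∣ k, write k = 48q. Since 48 = 6·8, k = 8·(6q), so 8 ∣ k; and since 48 = 16·3, k = 3·(16q), so 3 ∣ k.

Only the forward implication holds.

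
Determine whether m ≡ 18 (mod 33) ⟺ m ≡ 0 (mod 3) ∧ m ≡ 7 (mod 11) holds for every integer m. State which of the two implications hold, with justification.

(→) Suppose m ≡ 18 (mod 33); write m = 33j + 18. Since 3 ∣ 33, reducing mod 3 gives m ≡ 18 ≡ 0 (mod 3); since 11 ∣ 33, reducing mod 11 gives m ≡ 18 ≡ 7 (mod 11).

(←) Conversely, if m ≡ 0 (mod 3) and m ≡ 7 (mod 11), then by the Chinese remainder theorem m ≡ 18 (mod 33). This is exactly m ≡ 18 (mod 33).

Equivalent; both directions hold.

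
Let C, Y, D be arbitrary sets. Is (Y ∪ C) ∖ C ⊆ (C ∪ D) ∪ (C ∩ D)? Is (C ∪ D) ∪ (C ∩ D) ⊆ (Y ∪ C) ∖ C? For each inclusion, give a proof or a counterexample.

Neither inclusion holds.

(⟹) This inclusion fails. Take C = ∅, Y = {1}, D = ∅; then 1 ∈ (Y ∪ C) ∖ C but 1 ∉ (C ∪ D) ∪ (C ∩ D).

(⟸) This inclusion fails. Take C = {1}, Y = ∅, D = ∅; then 1 ∈ (C ∪ D) ∪ (C ∩ D) but 1 ∉ (Y ∪ C) ∖ C.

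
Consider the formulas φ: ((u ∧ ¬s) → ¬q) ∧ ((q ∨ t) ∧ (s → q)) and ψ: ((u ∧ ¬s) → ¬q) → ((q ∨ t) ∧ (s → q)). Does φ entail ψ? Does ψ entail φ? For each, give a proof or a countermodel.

Only the forward implication holds.

(⇒) Assume the antecedent. If q is true, the consequent reduces to true regardless of the other variables. If q is false, the antecedent forces (q = F, t = T, s = F, u = F) or (q = F, t = T, s = F, u = T), and the consequent holds there. Either way the consequent holds.

(⇐) This fails. Under q = T, t = F, s = F, u = T, the left side is false but the right side is true.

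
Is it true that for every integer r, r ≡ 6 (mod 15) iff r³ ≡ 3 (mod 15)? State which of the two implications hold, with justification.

Both directions fail.

[⇒] This fails: take r = 6. Then 6 ≡ 6 (mod 15), but 6³ = 216 ≡ 6 (mod 15), not 3.

[⇐] This fails: take r = 12. Then 12³ = 1728 ≡ 3 (mod 15), yet 12 ≡ 12 (mod 15), not 6.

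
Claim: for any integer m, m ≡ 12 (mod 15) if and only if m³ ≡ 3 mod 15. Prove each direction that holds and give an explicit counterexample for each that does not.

Equivalent; both directions hold.

(→) Suppose m ≡ 12 (mod 15). Write m = 15j + 12. Then (15j + 12)³ = 3375j³ + 8100j² + 6480j + 1728 = 15(225j³ + 540j² + 432j + 115) + 3, so m³ ≡ 3 (mod 15).

(←) Conversely, suppose m³ ≡ 3 (mod 15). The only residue r in {0, …, 14} with r³ ≡ 3 (mod 15) is r = 12, so m ≡ 12 (mod 15).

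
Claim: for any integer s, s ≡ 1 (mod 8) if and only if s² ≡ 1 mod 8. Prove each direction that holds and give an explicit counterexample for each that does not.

[⇒] Suppose s ≡ 1 (mod 8). Write s = 8j + 1. Then (8j + 1)² = 64j² + 16j + 1 = 8(8j² + 2j) + 1, so s² ≡ 1 (mod 8).

[⇐] This fails: take s = 3. Then 3² = 9 ≡ 1 (mod 8), yet 3 ≡ 3 (mod 8), not 1.

Only the forward direction holds.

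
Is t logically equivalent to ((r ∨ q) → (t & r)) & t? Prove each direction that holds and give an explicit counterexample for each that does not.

Forward direction. This fails. Under r = F, t = T, q = T, the left side is true but the right side is false.

Converse. Assume the antecedent. If r is true, the antecedent forces (r = T, t = T, q = F) or (r = T, t = T, q = T), and t holds there. If r is false, the antecedent forces (r = F, t = T, q = F), and t holds there. Either way t holds.

The forward direction fails; the converse holds.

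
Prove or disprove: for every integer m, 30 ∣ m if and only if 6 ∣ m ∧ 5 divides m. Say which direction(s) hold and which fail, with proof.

(⇐) Suppose 6 ∣ m and 5 ∣ m. Any common multiple of 6 and 5 is a multiple of their lcm; here gcd(6, 5) = 1, so lcm(6, 5) = 6·5 = 30, so 30 ∣ m.

(⇒) If 30 ∣ m, write m = 30q. Since 30 = 5·6, m = 6·(5q), so 6 ∣ m; and since 30 = 6·5, m = 5·(6q), so 5 ∣ m.

Equivalent; both directions hold.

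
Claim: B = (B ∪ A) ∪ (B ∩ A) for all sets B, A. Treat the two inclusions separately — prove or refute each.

Forward inclusion. Let x ∈ B. Then either x ∈ B and x ∉ A; or x ∈ B ∩ A. In each case x ∈ (B ∪ A) ∪ (B ∩ A), so B ⊆ (B ∪ A) ∪ (B ∩ A).

Reverse inclusion. This inclusion fails. Take B = ∅, A = {1}; then 1 ∈ (B ∪ A) ∪ (B ∩ A) but 1 ∉ B.

The sets are not equal: only the forward inclusion holds.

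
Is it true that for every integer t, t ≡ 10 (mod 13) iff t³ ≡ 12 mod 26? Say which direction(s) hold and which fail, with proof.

(⇒) fails and (⇐) fails.

(→) This fails: take t = 23. Then 23 ≡ 10 (mod 13), but 23³ = 12167 ≡ 25 (mod 26), not 12.

(←) This fails: take t = 4. Then 4³ = 64 ≡ 12 (mod 26), yet 4 ≡ 4 (mod 13), not 10.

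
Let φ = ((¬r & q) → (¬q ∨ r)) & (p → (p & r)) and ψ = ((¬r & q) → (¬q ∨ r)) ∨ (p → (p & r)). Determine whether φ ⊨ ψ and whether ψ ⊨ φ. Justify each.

Not equivalent: only (⇒) holds.

(→) Assume the antecedent. If r is true, the consequent reduces to true regardless of the other variables. If r is false, the antecedent forces (r = F, p = F, q = F), and the consequent holds there. Either way the consequent holds.

(←) This fails. Under r = F, p = T, q = F, the left side is false but the right side is true.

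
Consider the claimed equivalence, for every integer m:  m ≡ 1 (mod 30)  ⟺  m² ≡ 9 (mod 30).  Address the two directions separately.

Both directions fail.

(⟹) This fails: take m = 1. Then 1 ≡ 1 (mod 30), but 1² = 1 ≡ 1 (mod 30), not 9.

(⟸) This fails: take m = 3. Then 3² = 9 ≡ 9 (mod 30), yet 3 ≡ 3 (mod 30), not 1.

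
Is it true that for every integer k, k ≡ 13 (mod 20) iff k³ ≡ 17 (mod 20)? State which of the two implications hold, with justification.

Equivalent; both directions hold.

Forward direction. Suppose k ≡ 13 (mod 20). Write k = 20j + 13. Then (20j + 13)³ = 8000j³ + 15600j² + 10140j + 2197 = 20(400j³ + 780j² + 507j + 109) + 17, so k³ ≡ 17 (mod 20).

Converse. Suppose k³ ≡ 17 (mod 20). The only residue r in {0, …, 19} with r³ ≡ 17 (mod 20) is r = 13, so k ≡ 13 (mod 20).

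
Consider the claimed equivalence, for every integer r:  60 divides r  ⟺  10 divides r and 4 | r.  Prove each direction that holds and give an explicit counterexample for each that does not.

Only the forward direction holds.

(⟹) If 60 ∣ r, write r = 60q. Since 60 = 6·10, r = 10·(6q), so 10 ∣ r; and since 60 = 15·4, r = 4·(15q), so 4 ∣ r.

(⟸) This fails: take r = 20. Both 10 ∣ 20 and 4 ∣ 20, yet 20 is not a multiple of 60 (since 20 = 0·60 + 20), so 60 ∤ 20.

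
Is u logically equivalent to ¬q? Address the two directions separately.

(⇒) fails and (⇐) fails.

(⇒) This fails. Under u = T, q = T, the left side is true but the right side is false.

(⇐) This fails. Under u = F, q = F, the left side is false but the right side is true.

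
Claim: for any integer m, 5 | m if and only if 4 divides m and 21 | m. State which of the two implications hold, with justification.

Neither implication holds.

(⇒) This fails: take m = 5. Certainly 5 ∣ 5, but 4 ∤ 5.

(⇐) This fails: take m = 84. Both 4 ∣ 84 and 21 ∣ 84, yet 84 is not a multiple of 5 (since 84 = 16·5 + 4), so 5 ∤ 84.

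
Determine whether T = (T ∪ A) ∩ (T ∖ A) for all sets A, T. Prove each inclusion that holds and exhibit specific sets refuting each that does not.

Only the reverse inclusion holds.

(⟹) This inclusion fails. Take A = {1}, T = {1}; then 1 ∈ T but 1 ∉ (T ∪ A) ∩ (T ∖ A).

(⟸) Let x ∈ (T ∪ A) ∩ (T ∖ A). Then x ∈ T and x ∉ A, from which x ∈ T.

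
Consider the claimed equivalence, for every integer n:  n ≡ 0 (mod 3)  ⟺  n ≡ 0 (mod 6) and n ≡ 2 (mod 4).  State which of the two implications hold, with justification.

(⟹) This fails: n = 0 gives 0 ≡ 0 (mod 3) but 0 ≡ 0 (mod 4), so the conjunction on the right does not hold.

(⟸) Conversely, if n ≡ 0 (mod 6) and n ≡ 2 (mod 4), then by the Chinese remainder theorem n ≡ 6 (mod 12). Since 6 ≡ 0 (mod 3) and 3 ∣ 12, we get n ≡ 0 (mod 3).

Only the converse holds.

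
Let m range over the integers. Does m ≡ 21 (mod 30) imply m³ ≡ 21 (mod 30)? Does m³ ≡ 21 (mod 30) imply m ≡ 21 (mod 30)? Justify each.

The biconditional holds.

(⟸) Suppose m³ ≡ 21 (mod 30). The only residue r in {0, …, 29} with r³ ≡ 21 (mod 30) is r = 21, so m ≡ 21 (mod 30).

(⟹) Suppose m ≡ 21 (mod 30). Write m = 30j + 21. Then (30j + 21)³ = 27000j³ + 56700j² + 39690j + 9261 = 30(900j³ + 1890j² + 1323j + 308) + 21, so m³ ≡ 21 (mod 30).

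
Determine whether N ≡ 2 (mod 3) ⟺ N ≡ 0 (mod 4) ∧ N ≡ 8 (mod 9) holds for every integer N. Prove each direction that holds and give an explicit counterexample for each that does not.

Only the reverse direction holds.

(⟹) This fails: N = 32 gives 32 ≡ 2 (mod 3) but 32 ≡ 5 (mod 9), so the conjunction on the right does not hold.

(⟸) Conversely, if N ≡ 0 (mod 4) and N ≡ 8 (mod 9), then by the Chinese remainder theorem N ≡ 8 (mod 36). Since 8 ≡ 2 (mod 3) and 3 ∣ 36, we get N ≡ 2 (mod 3).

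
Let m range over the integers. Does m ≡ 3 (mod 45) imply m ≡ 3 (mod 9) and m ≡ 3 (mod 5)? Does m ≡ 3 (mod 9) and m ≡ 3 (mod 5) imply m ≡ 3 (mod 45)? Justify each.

[⇒] Suppose m ≡ 3 (mod 45); write m = 45j + 3. Since 9 ∣ 45, reducing mod 9 gives m ≡ 3 (mod 9); since 5 ∣ 45, reducing mod 5 gives m ≡ 3 (mod 5).

[⇐] Conversely, if m ≡ 3 (mod 9) and m ≡ 3 (mod 5), then by the Chinese remainder theorem m ≡ 3 (mod 45). This is exactly m ≡ 3 (mod 45).

Both implications hold.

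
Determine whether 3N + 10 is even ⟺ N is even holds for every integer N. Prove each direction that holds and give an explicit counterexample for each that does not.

Both implications hold.

(→) Suppose 3N + 10 is even. Since 3 is odd, 3N and N have the same parity, so 3N + 10 ≡ N + 10 (mod 2). As 10 is even, 3N + 10 is even exactly when N is even. Thus N is even.

(←) Conversely, suppose N is even; write N = 2j. Then 3N + 10 = 3·(2j) + 10 = 2·3j + 10, which is even.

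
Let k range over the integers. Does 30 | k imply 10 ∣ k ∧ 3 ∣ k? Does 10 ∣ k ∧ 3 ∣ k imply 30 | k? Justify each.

(⇐) Suppose 10 ∣ k and 3 ∣ k. Any common multiple of 10 and 3 is a multiple of their lcm; here gcd(10, 3) = 1, so lcm(10, 3) = 10·3 = 30, so 30 ∣ k.

(⇒) If 30 ∣ k, write k = 30q. Since 30 = 3·10, k = 10·(3q), so 10 ∣ k; and since 30 = 10·3, k = 3·(10q), so 3 ∣ k.

Equivalent; both directions hold.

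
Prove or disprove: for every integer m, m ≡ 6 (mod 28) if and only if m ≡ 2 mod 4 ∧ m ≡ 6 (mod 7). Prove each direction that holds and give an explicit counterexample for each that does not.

(→) Suppose m ≡ 6 (mod 28); write m = 28j + 6. Since 4 ∣ 28, reducing mod 4 gives m ≡ 6 ≡ 2 (mod 4); since 7 ∣ 28, reducing mod 7 gives m ≡ 6 (mod 7).

(←) Conversely, if m ≡ 2 (mod 4) and m ≡ 6 (mod 7), then by the Chinese remainder theorem m ≡ 6 (mod 28). This is exactly m ≡ 6 (mod 28).

The biconditional holds.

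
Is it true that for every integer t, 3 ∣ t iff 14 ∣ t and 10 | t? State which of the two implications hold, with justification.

Neither direction holds.

Forward direction. This fails: take t = 3. Certainly 3 ∣ 3, but 14 ∤ 3.

Converse. This fails: take t = 70. Both 14 ∣ 70 and 10 ∣ 70, yet 70 is not a multiple of 3 (since 70 = 23·3 + 1), so 3 ∤ 70.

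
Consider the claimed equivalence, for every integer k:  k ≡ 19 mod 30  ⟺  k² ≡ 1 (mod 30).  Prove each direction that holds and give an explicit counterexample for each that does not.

The forward direction holds; the converse fails.

[⇒] Suppose k ≡ 19 mod 30. Write k = 30j + 19. Then (30j + 19)² = 900j² + 1140j + 361 = 30(30j² + 38j + 12) + 1, so k² ≡ 1 (mod 30).

[⇐] This fails: take k = 1. Then 1² = 1 ≡ 1 (mod 30), yet 1 ≡ 1 (mod 30), not 19.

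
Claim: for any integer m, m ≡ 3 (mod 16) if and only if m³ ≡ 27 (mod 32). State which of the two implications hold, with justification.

(⇒) fails; (⇐) holds.

[⇒] This fails: take m = 19. Then 19 ≡ 3 (mod 16), but 19³ = 6859 ≡ 11 (mod 32), not 27.

[⇐] Conversely, the residues r modulo 32 with r³ ≡ 27 (mod 32) are exactly {3}, and each is ≡ 3 (mod 16).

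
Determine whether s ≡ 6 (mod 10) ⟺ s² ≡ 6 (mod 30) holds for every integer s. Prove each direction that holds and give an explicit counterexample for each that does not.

(⇒) fails and (⇐) fails.

Forward direction. This fails: take s = 16. Then 16 ≡ 6 (mod 10), but 16² = 256 ≡ 16 (mod 30), not 6.

Converse. This fails: take s = 24. Then 24² = 576 ≡ 6 (mod 30), yet 24 ≡ 4 (mod 10), not 6.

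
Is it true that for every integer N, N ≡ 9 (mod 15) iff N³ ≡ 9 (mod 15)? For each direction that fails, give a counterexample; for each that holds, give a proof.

Both directions hold; the statement is true.

Forward direction. Suppose N ≡ 9 (mod 15). Write N = 15j + 9. Then (15j + 9)³ = 3375j³ + 6075j² + 3645j + 729 = 15(225j³ + 405j² + 243j + 48) + 9, so N³ ≡ 9 (mod 15).

Converse. Suppose N³ ≡ 9 (mod 15). The only residue r in {0, …, 14} with r³ ≡ 9 (mod 15) is r = 9, so N ≡ 9 (mod 15).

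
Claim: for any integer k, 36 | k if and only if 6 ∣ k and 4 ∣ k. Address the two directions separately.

(⇒) holds; (⇐) fails.

[⇒] If 36 ∣ k, write k = 36q. Since 36 = 6·6, k = 6·(6q), so 6 ∣ k; and since 36 = 9·4, k = 4·(9q), so 4 ∣ k.

[⇐] This fails: take k = 12. Both 6 ∣ 12 and 4 ∣ 12, yet 12 is not a multiple of 36 (since 12 = 0·36 + 12), so 36 ∤ 12.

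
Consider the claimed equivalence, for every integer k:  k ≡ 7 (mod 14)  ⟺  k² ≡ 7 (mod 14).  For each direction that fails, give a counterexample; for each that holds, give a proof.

Both implications hold.

(⇒) Suppose k ≡ 7 (mod 14). Write k = 14j + 7. Then (14j + 7)² = 196j² + 196j + 49 = 14(14j² + 14j + 3) + 7, so k² ≡ 7 (mod 14).

(⇐) Conversely, suppose k² ≡ 7 (mod 14). The only residue r in {0, …, 13} with r² ≡ 7 (mod 14) is r = 7, so k ≡ 7 (mod 14).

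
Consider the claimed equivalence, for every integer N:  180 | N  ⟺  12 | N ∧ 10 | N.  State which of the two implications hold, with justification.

Not equivalent: only (⇒) holds.

(→) If 180 ∣ N, write N = 180q. Since 180 = 15·12, N = 12·(15q), so 12 ∣ N; and since 180 = 18·10, N = 10·(18q), so 10 ∣ N.

(←) This fails: take N = 60. Both 12 ∣ 60 and 10 ∣ 60, yet 60 is not a multiple of 180 (since 60 = 0·180 + 60), so 180 ∤ 60.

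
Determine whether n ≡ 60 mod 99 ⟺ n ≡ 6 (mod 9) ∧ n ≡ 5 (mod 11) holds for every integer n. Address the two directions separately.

Both directions hold; the statement is true.

(→) Suppose n ≡ 60 (mod 99); write n = 99j + 60. Since 9 ∣ 99, reducing mod 9 gives n ≡ 60 ≡ 6 (mod 9); since 11 ∣ 99, reducing mod 11 gives n ≡ 60 ≡ 5 (mod 11).

(←) Conversely, if n ≡ 6 (mod 9) and n ≡ 5 (mod 11), then by the Chinese remainder theorem n ≡ 60 (mod 99). This is exactly n ≡ 60 (mod 99).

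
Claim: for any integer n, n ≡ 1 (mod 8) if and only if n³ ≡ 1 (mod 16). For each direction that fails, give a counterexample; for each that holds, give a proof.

(⟹) This fails: take n = 9. Then 9 ≡ 1 (mod 8), but 9³ = 729 ≡ 9 (mod 16), not 1.

(⟸) Conversely, the residues r modulo 16 with r³ ≡ 1 (mod 16) are exactly {1}, and each is ≡ 1 (mod 8).

Not equivalent: only (⇐) holds.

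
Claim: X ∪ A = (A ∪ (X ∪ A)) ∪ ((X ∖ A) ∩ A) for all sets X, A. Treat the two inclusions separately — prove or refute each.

(⟸) Let x ∈ (A ∪ (X ∪ A)) ∪ ((X ∖ A) ∩ A). Then either x ∈ X and x ∉ A; or x ∈ A and x ∉ X; or x ∈ X ∩ A. In each case x ∈ X ∪ A, so (A ∪ (X ∪ A)) ∪ ((X ∖ A) ∩ A) ⊆ X ∪ A.

(⟹) Let x ∈ X ∪ A. Then either x ∈ X and x ∉ A; or x ∈ A and x ∉ X; or x ∈ X ∩ A. In each case x ∈ (A ∪ (X ∪ A)) ∪ ((X ∖ A) ∩ A), so X ∪ A ⊆ (A ∪ (X ∪ A)) ∪ ((X ∖ A) ∩ A).

The two sets are equal.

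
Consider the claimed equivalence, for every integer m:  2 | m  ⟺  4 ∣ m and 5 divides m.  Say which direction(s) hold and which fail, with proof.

Only the converse holds.

[⇐] Suppose 4 ∣ m and 5 ∣ m. Any common multiple of 4 and 5 is a multiple of their lcm; here gcd(4, 5) = 1, so lcm(4, 5) = 4·5 = 20, so 20 ∣ m. Since 2 ∣ 20, it follows that 2 ∣ m.

[⇒] This fails: take m = 2. Certainly 2 ∣ 2, but 4 ∤ 2.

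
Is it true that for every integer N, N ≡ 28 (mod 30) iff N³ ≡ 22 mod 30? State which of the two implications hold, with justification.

Forward direction. Suppose N ≡ 28 (mod 30). Write N = 30j + 28. Then (30j + 28)³ = 27000j³ + 75600j² + 70560j + 21952 = 30(900j³ + 2520j² + 2352j + 731) + 22, so N³ ≡ 22 (mod 30).

Converse. Suppose N³ ≡ 22 (mod 30). The only residue r in {0, …, 29} with r³ ≡ 22 (mod 30) is r = 28, so N ≡ 28 (mod 30).

The biconditional holds.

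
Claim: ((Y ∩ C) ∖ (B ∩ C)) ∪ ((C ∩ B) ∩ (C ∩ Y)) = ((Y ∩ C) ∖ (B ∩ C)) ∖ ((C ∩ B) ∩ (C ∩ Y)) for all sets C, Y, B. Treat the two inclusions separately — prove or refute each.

(⊆) fails; (⊇) holds.

(⟹) This inclusion fails. Take C = {1}, Y = {1}, B = {1}; then 1 ∈ ((Y ∩ C) ∖ (B ∩ C)) ∪ ((C ∩ B) ∩ (C ∩ Y)) but 1 ∉ ((Y ∩ C) ∖ (B ∩ C)) ∖ ((C ∩ B) ∩ (C ∩ Y)).

(⟸) Let x ∈ ((Y ∩ C) ∖ (B ∩ C)) ∖ ((C ∩ B) ∩ (C ∩ Y)). Then x ∈ C ∩ Y and x ∉ B, from which x ∈ ((Y ∩ C) ∖ (B ∩ C)) ∪ ((C ∩ B) ∩ (C ∩ Y)).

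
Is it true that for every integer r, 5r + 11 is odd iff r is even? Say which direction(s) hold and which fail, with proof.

The biconditional holds.

(→) Suppose 5r + 11 is odd. Since 5 is odd, 5r and r have the same parity, so 5r + 11 ≡ r + 11 (mod 2). As 11 is odd, 5r + 11 is odd exactly when r is even. Thus r is even.

(←) Conversely, suppose r is even; write r = 2j. Then 5r + 11 = 5·(2j) + 11 = 2·5j + 11, which is odd.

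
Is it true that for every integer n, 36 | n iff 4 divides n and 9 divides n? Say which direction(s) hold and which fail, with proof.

(⇒) If 36 ∣ n, write n = 36q. Since 36 = 9·4, n = 4·(9q), so 4 ∣ n; and since 36 = 4·9, n = 9·(4q), so 9 ∣ n.

(⇐) Suppose 4 ∣ n and 9 ∣ n. Any common multiple of 4 and 9 is a multiple of their lcm; here gcd(4, 9) = 1, so lcm(4, 9) = 4·9 = 36, so 36 ∣ n.

Both implications hold.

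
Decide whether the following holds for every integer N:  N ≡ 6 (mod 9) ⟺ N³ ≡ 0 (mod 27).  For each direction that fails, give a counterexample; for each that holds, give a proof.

Forward direction. Suppose N ≡ 6 (mod 9). Working modulo 27, N ∈ {6, 15, 24}; for each such r, r³ ≡ 0 (mod 27).

Converse. This fails: take N = 0. Then 0³ = 0 ≡ 0 (mod 27), yet 0 ≡ 0 (mod 9), not 6.

(⇒) holds; (⇐) fails.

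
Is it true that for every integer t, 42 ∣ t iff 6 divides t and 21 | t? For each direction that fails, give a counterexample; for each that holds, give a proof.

Equivalent; both directions hold.

Forward direction. If 42 ∣ t, write t = 42q. Since 42 = 7·6, t = 6·(7q), so 6 ∣ t; and since 42 = 2·21, t = 21·(2q), so 21 ∣ t.

Converse. Suppose 6 ∣ t and 21 ∣ t. Any common multiple of 6 and 21 is a multiple of their lcm; here lcm(6, 21) = 6·21/gcd(6, 21) = 126/3 = 42, so 42 ∣ t.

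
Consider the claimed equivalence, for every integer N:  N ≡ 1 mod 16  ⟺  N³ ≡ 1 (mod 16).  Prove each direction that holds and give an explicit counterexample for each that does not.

Forward direction. Suppose N ≡ 1 mod 16. Write N = 16j + 1. Then (16j + 1)³ = 4096j³ + 768j² + 48j + 1 = 16(256j³ + 48j² + 3j) + 1, so N³ ≡ 1 (mod 16).

Converse. Suppose N³ ≡ 1 (mod 16). The only residue r in {0, …, 15} with r³ ≡ 1 (mod 16) is r = 1, so N ≡ 1 (mod 16).

Equivalent; both directions hold.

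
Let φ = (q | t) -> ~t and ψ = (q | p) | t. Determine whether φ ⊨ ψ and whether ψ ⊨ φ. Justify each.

(⟹) This fails. Under t = F, p = F, q = F, the left side is true but the right side is false.

(⟸) This fails. Under t = T, p = F, q = F, the left side is false but the right side is true.

Neither direction holds.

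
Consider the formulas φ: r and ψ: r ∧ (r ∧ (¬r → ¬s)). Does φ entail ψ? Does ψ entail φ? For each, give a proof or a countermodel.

(⟹) Assume the antecedent. If s is true, the antecedent forces (s = T, r = T), and r ∧ (r ∧ (¬r → ¬s)) holds there. If s is false, the antecedent forces (s = F, r = T), and r ∧ (r ∧ (¬r → ¬s)) holds there. Either way r ∧ (r ∧ (¬r → ¬s)) holds.

(⟸) Assume the antecedent. If s is true, the antecedent forces (s = T, r = T), and r holds there. If s is false, the antecedent forces (s = F, r = T), and r holds there. Either way r holds.

Both implications hold.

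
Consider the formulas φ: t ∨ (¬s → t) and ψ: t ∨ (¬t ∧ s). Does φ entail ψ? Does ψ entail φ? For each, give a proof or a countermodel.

The biconditional holds.

(⟹) Assume the antecedent. If s is true, t ∨ (¬t ∧ s) reduces to true regardless of the other variables. If s is false, the antecedent forces (s = F, t = T), and t ∨ (¬t ∧ s) holds there. Either way t ∨ (¬t ∧ s) holds.

(⟸) Assume the antecedent. If s is true, t ∨ (¬s → t) reduces to true regardless of the other variables. If s is false, the antecedent forces (s = F, t = T), and t ∨ (¬s → t) holds there. Either way t ∨ (¬s → t) holds.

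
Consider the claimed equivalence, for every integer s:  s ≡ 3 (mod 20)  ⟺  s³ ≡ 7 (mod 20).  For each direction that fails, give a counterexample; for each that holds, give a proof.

(⟹) Suppose s ≡ 3 (mod 20). Write s = 20j + 3. Then (20j + 3)³ = 8000j³ + 3600j² + 540j + 27 = 20(400j³ + 180j² + 27j + 1) + 7, so s³ ≡ 7 (mod 20).

(⟸) Conversely, suppose s³ ≡ 7 (mod 20). The only residue r in {0, …, 19} with r³ ≡ 7 (mod 20) is r = 3, so s ≡ 3 (mod 20).

Both implications hold.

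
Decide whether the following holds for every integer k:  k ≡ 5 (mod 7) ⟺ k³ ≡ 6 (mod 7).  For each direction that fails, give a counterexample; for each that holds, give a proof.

Not equivalent: only (⇒) holds.

Converse. This fails: take k = 3. Then 3³ = 27 ≡ 6 (mod 7), yet 3 ≡ 3 (mod 7), not 5.

Forward direction. Suppose k ≡ 5 (mod 7). Write k = 7j + 5. Then (7j + 5)³ = 343j³ + 735j² + 525j + 125 = 7(49j³ + 105j² + 75j + 17) + 6, so k³ ≡ 6 (mod 7).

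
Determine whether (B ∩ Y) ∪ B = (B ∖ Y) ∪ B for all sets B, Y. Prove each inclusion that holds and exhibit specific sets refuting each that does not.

Forward inclusion. Let x ∈ (B ∩ Y) ∪ B. Then either x ∈ B and x ∉ Y; or x ∈ B ∩ Y. In each case x ∈ (B ∖ Y) ∪ B, so (B ∩ Y) ∪ B ⊆ (B ∖ Y) ∪ B.

Reverse inclusion. Let x ∈ (B ∖ Y) ∪ B. Then either x ∈ B and x ∉ Y; or x ∈ B ∩ Y. In each case x ∈ (B ∩ Y) ∪ B, so (B ∖ Y) ∪ B ⊆ (B ∩ Y) ∪ B.

Both inclusions hold; the sets are equal.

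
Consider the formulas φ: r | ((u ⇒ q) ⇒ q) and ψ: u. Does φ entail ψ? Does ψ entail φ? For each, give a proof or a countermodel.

(→) This fails. Under r = T, u = F, q = F, the left side is true but the right side is false.

(←) Assume the antecedent. If r is true, r | ((u ⇒ q) ⇒ q) reduces to true regardless of the other variables. If r is false, the antecedent forces (r = F, u = T, q = F) or (r = F, u = T, q = T), and r | ((u ⇒ q) ⇒ q) holds there. Either way r | ((u ⇒ q) ⇒ q) holds.

Not equivalent: only (⇐) holds.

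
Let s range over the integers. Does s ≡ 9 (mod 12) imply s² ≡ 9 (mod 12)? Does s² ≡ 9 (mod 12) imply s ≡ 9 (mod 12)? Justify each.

(⇒) holds; (⇐) fails.

(⇐) This fails: take s = 3. Then 3² = 9 ≡ 9 (mod 12), yet 3 ≡ 3 (mod 12), not 9.

(⇒) Suppose s ≡ 9 (mod 12). Write s = 12j + 9. Then (12j + 9)² = 144j² + 216j + 81 = 12(12j² + 18j + 6) + 9, so s² ≡ 9 (mod 12).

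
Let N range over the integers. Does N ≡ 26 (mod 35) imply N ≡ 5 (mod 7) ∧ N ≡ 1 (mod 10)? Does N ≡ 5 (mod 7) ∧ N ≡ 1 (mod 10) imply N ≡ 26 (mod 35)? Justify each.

(⇒) This fails: N = 26 gives 26 ≡ 26 (mod 35) but 26 ≡ 6 (mod 10), so the conjunction on the right does not hold.

(⇐) Conversely, if N ≡ 5 (mod 7) and N ≡ 1 (mod 10), then by the Chinese remainder theorem N ≡ 61 (mod 70). Since 61 ≡ 26 (mod 35) and 35 ∣ 70, we get N ≡ 26 (mod 35).

(⇒) fails; (⇐) holds.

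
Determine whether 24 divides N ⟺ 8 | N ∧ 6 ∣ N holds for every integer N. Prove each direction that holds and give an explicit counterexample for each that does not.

Both implications hold.

(⟹) If 24 ∣ N, write N = 24q. Since 24 = 3·8, N = 8·(3q), so 8 ∣ N; and since 24 = 4·6, N = 6·(4q), so 6 ∣ N.

(⟸) Suppose 8 ∣ N and 6 ∣ N. Any common multiple of 8 and 6 is a multiple of their lcm; here lcm(8, 6) = 8·6/gcd(8, 6) = 48/2 = 24, so 24 ∣ N.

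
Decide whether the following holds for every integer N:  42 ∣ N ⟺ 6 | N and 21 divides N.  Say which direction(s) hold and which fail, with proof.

Both directions hold.

(→) If 42 ∣ N, write N = 42q. Since 42 = 7·6, N = 6·(7q), so 6 ∣ N; and since 42 = 2·21, N = 21·(2q), so 21 ∣ N.

(←) Suppose 6 ∣ N and 21 ∣ N. Any common multiple of 6 and 21 is a multiple of their lcm; here lcm(6, 21) = 6·21/gcd(6, 21) = 126/3 = 42, so 42 ∣ N.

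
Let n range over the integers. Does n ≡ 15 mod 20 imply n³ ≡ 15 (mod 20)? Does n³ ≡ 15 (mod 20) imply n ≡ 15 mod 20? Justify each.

(→) Suppose n ≡ 15 mod 20. Write n = 20j + 15. Then (20j + 15)³ = 8000j³ + 18000j² + 13500j + 3375 = 20(400j³ + 900j² + 675j + 168) + 15, so n³ ≡ 15 (mod 20).

(←) Conversely, suppose n³ ≡ 15 (mod 20). The only residue r in {0, …, 19} with r³ ≡ 15 (mod 20) is r = 15, so n ≡ 15 (mod 20).

Both implications hold.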